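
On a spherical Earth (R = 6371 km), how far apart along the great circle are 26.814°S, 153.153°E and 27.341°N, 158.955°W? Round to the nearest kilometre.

Δλ = -158.955 − 153.153 = -312.108°; wrapped into (−180°, 180°]: 47.892°.
Δφ = 27.341 − -26.814 = 54.155°.
a = sin²(Δφ/2) + cos φ₁ · cos φ₂ · sin²(Δλ/2) = 0.337801.
c = 2·atan2(√a, √(1−a)) = 1.24042 rad → d = 6371·c ≈ 7902.72 km.

7903 km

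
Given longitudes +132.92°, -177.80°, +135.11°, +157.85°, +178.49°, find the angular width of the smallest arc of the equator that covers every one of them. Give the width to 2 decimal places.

Sort the longitudes: -177.80°, +132.92°, +135.11°, +157.85°, +178.49°.
Eastward gaps between consecutive values (wrapping around): 310.72°, 2.19°, 22.74°, 20.64°, 3.71°.
Largest gap = 310.72° ⇒ minimal covering band is its complement: 360° − 310.72° = 49.28°.
Band runs from +132.92° eastward to -177.80°, crossing the antimeridian.

49.28°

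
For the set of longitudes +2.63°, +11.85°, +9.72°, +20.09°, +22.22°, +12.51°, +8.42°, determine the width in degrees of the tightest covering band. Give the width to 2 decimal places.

Sort the longitudes: +2.63°, +8.42°, +9.72°, +11.85°, +12.51°, +20.09°, +22.22°.
Eastward gaps between consecutive values (wrapping around): 5.79°, 1.30°, 2.13°, 0.66°, 7.58°, 2.13°, 340.41°.
Largest gap = 340.41° ⇒ minimal covering band is its complement: 360° − 340.41° = 19.59°.
Band runs from +2.63° eastward to +22.22°.

19.59°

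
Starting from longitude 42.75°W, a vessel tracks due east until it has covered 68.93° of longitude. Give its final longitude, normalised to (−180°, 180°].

Start at -42.75°; shift +68.93° → +26.18°.
+26.18° already lies in (−180°, 180°].

26.18°E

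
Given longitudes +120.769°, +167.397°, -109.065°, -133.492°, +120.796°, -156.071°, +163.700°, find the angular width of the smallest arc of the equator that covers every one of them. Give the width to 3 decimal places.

130.166°

Sort the longitudes: -156.071°, -133.492°, -109.065°, +120.769°, +120.796°, +163.700°, +167.397°.
Eastward gaps between consecutive values (wrapping around): 22.579°, 24.427°, 229.834°, 0.027°, 42.904°, 3.697°, 36.532°.
Largest gap = 229.834° ⇒ minimal covering band is its complement: 360° − 229.834° = 130.166°.
Band runs from +120.769° eastward to -109.065°, crossing the antimeridian.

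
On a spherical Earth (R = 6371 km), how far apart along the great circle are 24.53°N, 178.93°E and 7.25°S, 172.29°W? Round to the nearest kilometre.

3660 km

Δλ = -172.29 − 178.93 = -351.22°; wrapped into (−180°, 180°]: 8.78°.
Δφ = -7.25 − 24.53 = -31.78°.
a = sin²(Δφ/2) + cos φ₁ · cos φ₂ · sin²(Δλ/2) = 0.080249.
c = 2·atan2(√a, √(1−a)) = 0.57443 rad → d = 6371·c ≈ 3659.70 km.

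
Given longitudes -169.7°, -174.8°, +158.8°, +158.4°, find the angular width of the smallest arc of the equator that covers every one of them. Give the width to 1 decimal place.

31.9°

Sort the longitudes: -174.8°, -169.7°, +158.4°, +158.8°.
Eastward gaps between consecutive values (wrapping around): 5.1°, 328.1°, 0.4°, 26.4°.
Largest gap = 328.1° ⇒ minimal covering band is its complement: 360° − 328.1° = 31.9°.
Band runs from +158.4° eastward to -169.7°, crossing the antimeridian.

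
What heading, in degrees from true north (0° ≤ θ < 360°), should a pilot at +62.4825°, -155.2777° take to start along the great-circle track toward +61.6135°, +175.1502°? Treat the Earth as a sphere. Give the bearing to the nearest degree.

280°

Δλ = 175.1502 − -155.2777 = 330.4279°; wrapped into (−180°, 180°]: -29.5721°.
θ = atan2( sin Δλ · cos φ₂ , cos φ₁ · sin φ₂ − sin φ₁ · cos φ₂ · cos Δλ )
  = atan2(-0.23463, 0.03976) = -80.383° → normalised to [0°, 360°): 279.617°.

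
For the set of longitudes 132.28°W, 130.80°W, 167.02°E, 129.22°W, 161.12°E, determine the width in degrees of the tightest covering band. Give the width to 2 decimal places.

Sort the longitudes: -132.28°, -130.80°, -129.22°, +161.12°, +167.02°.
Eastward gaps between consecutive values (wrapping around): 1.48°, 1.58°, 290.34°, 5.90°, 60.70°.
Largest gap = 290.34° ⇒ minimal covering band is its complement: 360° − 290.34° = 69.66°.
Band runs from +161.12° eastward to -129.22°, crossing the antimeridian.

69.66°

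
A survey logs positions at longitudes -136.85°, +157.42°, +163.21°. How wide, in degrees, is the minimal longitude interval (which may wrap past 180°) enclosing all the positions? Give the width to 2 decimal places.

Sort the longitudes: -136.85°, +157.42°, +163.21°.
Eastward gaps between consecutive values (wrapping around): 294.27°, 5.79°, 59.94°.
Largest gap = 294.27° ⇒ minimal covering band is its complement: 360° − 294.27° = 65.73°.
Band runs from +157.42° eastward to -136.85°, crossing the antimeridian.

65.73°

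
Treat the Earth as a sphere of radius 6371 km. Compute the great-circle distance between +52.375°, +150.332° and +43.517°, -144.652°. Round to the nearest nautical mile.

2577 nmi

Δλ = -144.652 − 150.332 = -294.984°; wrapped into (−180°, 180°]: 65.016°.
Δφ = 43.517 − 52.375 = -8.858°.
a = sin²(Δφ/2) + cos φ₁ · cos φ₂ · sin²(Δλ/2) = 0.133826.
c = 2·atan2(√a, √(1−a)) = 0.74903 rad → d = 6371·c ≈ 4772.08 km ≈ 2576.72 nmi.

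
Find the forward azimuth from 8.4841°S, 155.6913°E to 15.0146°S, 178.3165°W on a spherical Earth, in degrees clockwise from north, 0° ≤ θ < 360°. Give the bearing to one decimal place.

Δλ = -178.3165 − 155.6913 = -334.0078°; wrapped into (−180°, 180°]: 25.9922°.
θ = atan2( sin Δλ · cos φ₂ , cos φ₁ · sin φ₂ − sin φ₁ · cos φ₂ · cos Δλ )
  = atan2(0.42329, -0.12815) = 106.843° → normalised to [0°, 360°): 106.843°.

106.8°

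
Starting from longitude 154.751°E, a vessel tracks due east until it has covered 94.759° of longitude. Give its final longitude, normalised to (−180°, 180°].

110.490°W

Start at +154.751°; shift +94.759° → +249.510°.
+249.510° lies outside (−180°, 180°]; subtract 360° → -110.490°.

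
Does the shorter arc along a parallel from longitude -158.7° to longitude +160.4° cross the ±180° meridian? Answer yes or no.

Naïve |160.4 − -158.7| = 319.1° > 180°, so the shorter arc goes the other way round — across 180°.
Signed shortest Δλ = ((160.4 − -158.7 + 180) mod 360) − 180 = -40.9°.
Going west by 40.9° from -158.7° passes through 180° before reaching +160.4°.

Yes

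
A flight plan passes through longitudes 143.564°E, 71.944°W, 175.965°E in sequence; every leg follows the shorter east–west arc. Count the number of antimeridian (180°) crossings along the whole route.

2

Leg 1: +143.564° → -71.944°, shortest Δλ = 144.492° (east) — crosses 180°.
Leg 2: -71.944° → +175.965°, shortest Δλ = -112.091° (west) — crosses 180°.
Total crossings: 2.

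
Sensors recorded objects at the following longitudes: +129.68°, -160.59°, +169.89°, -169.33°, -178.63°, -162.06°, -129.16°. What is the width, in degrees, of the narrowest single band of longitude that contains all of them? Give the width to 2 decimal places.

101.16°

Sort the longitudes: -178.63°, -169.33°, -162.06°, -160.59°, -129.16°, +129.68°, +169.89°.
Eastward gaps between consecutive values (wrapping around): 9.30°, 7.27°, 1.47°, 31.43°, 258.84°, 40.21°, 11.48°.
Largest gap = 258.84° ⇒ minimal covering band is its complement: 360° − 258.84° = 101.16°.
Band runs from +129.68° eastward to -129.16°, crossing the antimeridian.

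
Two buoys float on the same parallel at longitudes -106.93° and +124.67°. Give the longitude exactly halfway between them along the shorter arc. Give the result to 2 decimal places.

-171.13°

Signed shortest Δλ from -106.93° to +124.67° is -128.40°.
Midpoint longitude = -106.93° + (-128.40°)/2 = -106.93° − 64.20° = -171.13°.
(The naïve average (-106.93 + +124.67)/2 = 8.87° is on the wrong side of the globe.)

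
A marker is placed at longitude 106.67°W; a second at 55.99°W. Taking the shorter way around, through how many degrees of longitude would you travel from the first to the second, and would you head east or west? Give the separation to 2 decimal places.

Raw difference: -55.99 − -106.67 = 50.68°.
Normalise into (−180°, 180°]: 50.68° stays 50.68°.
Positive ⇒ the second point lies to the east; separation 50.68°.

50.68° east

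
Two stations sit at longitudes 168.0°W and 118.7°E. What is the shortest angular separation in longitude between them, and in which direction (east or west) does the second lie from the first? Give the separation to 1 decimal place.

73.3° west

Raw difference: 118.7 − -168.0 = 286.7°.
Normalise into (−180°, 180°]: 286.7° − 360° = -73.3°.
Negative ⇒ the second point lies to the west; separation 73.3°.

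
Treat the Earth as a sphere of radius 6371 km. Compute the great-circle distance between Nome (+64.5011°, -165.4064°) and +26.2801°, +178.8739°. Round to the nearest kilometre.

Δλ = 178.8739 − -165.4064 = 344.2803°; wrapped into (−180°, 180°]: -15.7197°.
Δφ = 26.2801 − 64.5011 = -38.2210°.
a = sin²(Δφ/2) + cos φ₁ · cos φ₂ · sin²(Δλ/2) = 0.114403.
c = 2·atan2(√a, √(1−a)) = 0.69008 rad → d = 6371·c ≈ 4396.52 km.

4397 km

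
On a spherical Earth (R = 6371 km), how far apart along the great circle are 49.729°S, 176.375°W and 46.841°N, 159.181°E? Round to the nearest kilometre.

10993 km

Δλ = 159.181 − -176.375 = 335.556°; wrapped into (−180°, 180°]: -24.444°.
Δφ = 46.841 − -49.729 = 96.570°.
a = sin²(Δφ/2) + cos φ₁ · cos φ₂ · sin²(Δλ/2) = 0.577025.
c = 2·atan2(√a, √(1−a)) = 1.72546 rad → d = 6371·c ≈ 10992.91 km.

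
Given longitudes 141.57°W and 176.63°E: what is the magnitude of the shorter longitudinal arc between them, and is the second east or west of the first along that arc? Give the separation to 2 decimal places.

41.80° west

Raw difference: 176.63 − -141.57 = 318.2°.
Normalise into (−180°, 180°]: 318.2° − 360° = -41.8°.
Negative ⇒ the second point lies to the west; separation 41.80°.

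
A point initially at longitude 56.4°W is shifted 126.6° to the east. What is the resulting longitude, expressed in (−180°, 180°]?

Start at -56.4°; shift +126.6° → +70.2°.
+70.2° already lies in (−180°, 180°].

70.2°E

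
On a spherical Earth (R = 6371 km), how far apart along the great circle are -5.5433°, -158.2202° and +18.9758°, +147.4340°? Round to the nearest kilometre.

Δλ = 147.4340 − -158.2202 = 305.6542°; wrapped into (−180°, 180°]: -54.3458°.
Δφ = 18.9758 − -5.5433 = 24.5191°.
a = sin²(Δφ/2) + cos φ₁ · cos φ₂ · sin²(Δλ/2) = 0.241387.
c = 2·atan2(√a, √(1−a)) = 1.02719 rad → d = 6371·c ≈ 6544.22 km.

6544 km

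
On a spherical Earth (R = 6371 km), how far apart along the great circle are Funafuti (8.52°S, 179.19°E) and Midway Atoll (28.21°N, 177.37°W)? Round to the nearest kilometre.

4101 km

Δλ = -177.37 − 179.19 = -356.56°; wrapped into (−180°, 180°]: 3.44°.
Δφ = 28.21 − -8.52 = 36.73°.
a = sin²(Δφ/2) + cos φ₁ · cos φ₂ · sin²(Δλ/2) = 0.100054.
c = 2·atan2(√a, √(1−a)) = 0.64368 rad → d = 6371·c ≈ 4100.89 km.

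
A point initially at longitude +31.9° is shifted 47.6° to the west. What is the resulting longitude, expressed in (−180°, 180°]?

-15.7°

Start at +31.9°; shift −47.6° → -15.7°.
-15.7° already lies in (−180°, 180°].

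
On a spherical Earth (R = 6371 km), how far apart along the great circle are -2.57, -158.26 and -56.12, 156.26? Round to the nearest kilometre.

7192 km

Δλ = 156.26 − -158.26 = 314.52°; wrapped into (−180°, 180°]: -45.48°.
Δφ = -56.12 − -2.57 = -53.55°.
a = sin²(Δφ/2) + cos φ₁ · cos φ₂ · sin²(Δλ/2) = 0.286151.
c = 2·atan2(√a, √(1−a)) = 1.12885 rad → d = 6371·c ≈ 7191.92 km.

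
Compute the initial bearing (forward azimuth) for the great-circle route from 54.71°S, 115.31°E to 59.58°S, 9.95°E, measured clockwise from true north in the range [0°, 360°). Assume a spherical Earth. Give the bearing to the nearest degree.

219°

Δλ = 9.95 − 115.31 = -105.36°.
θ = atan2( sin Δλ · cos φ₂ , cos φ₁ · sin φ₂ − sin φ₁ · cos φ₂ · cos Δλ )
  = atan2(-0.48825, -0.60766) = -141.218° → normalised to [0°, 360°): 218.782°.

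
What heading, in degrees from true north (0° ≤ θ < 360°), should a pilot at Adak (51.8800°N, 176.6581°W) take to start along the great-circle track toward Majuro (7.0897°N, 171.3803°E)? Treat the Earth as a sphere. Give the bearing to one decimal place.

Δλ = 171.3803 − -176.6581 = 348.0384°; wrapped into (−180°, 180°]: -11.9616°.
θ = atan2( sin Δλ · cos φ₂ , cos φ₁ · sin φ₂ − sin φ₁ · cos φ₂ · cos Δλ )
  = atan2(-0.20567, -0.68756) = -163.346° → normalised to [0°, 360°): 196.654°.

196.7°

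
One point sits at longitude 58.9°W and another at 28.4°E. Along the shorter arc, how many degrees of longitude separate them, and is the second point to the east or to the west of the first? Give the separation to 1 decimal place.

Raw difference: 28.4 − -58.9 = 87.3°.
Normalise into (−180°, 180°]: 87.3° stays 87.3°.
Positive ⇒ the second point lies to the east; separation 87.3°.

87.3° east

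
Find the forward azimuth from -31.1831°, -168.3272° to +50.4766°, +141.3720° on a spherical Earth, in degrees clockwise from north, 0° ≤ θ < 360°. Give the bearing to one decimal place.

330.6°

Δλ = 141.3720 − -168.3272 = 309.6992°; wrapped into (−180°, 180°]: -50.3008°.
θ = atan2( sin Δλ · cos φ₂ , cos φ₁ · sin φ₂ − sin φ₁ · cos φ₂ · cos Δλ )
  = atan2(-0.48965, 0.87039) = -29.360° → normalised to [0°, 360°): 330.640°.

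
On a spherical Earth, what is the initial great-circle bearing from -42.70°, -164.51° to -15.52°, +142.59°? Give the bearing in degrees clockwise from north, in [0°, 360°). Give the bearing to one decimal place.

Δλ = 142.59 − -164.51 = 307.10°; wrapped into (−180°, 180°]: -52.90°.
θ = atan2( sin Δλ · cos φ₂ , cos φ₁ · sin φ₂ − sin φ₁ · cos φ₂ · cos Δλ )
  = atan2(-0.76850, 0.19751) = -75.586° → normalised to [0°, 360°): 284.414°.

284.4°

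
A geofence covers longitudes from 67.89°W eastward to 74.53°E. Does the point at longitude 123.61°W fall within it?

No

Band width going east from -67.89° to +74.53°: ((74.53 − -67.89) mod 360) = 142.42°.
Offset of -123.61° east of the west edge: ((-123.61 − -67.89) mod 360) = 304.28°.
304.28° > 142.42° ⇒ outside.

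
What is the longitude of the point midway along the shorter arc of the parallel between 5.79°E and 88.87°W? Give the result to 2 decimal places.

41.54°W

Signed shortest Δλ from +5.79° to -88.87° is -94.66°.
Midpoint longitude = +5.79° + (-94.66°)/2 = +5.79° − 47.33° = -41.54°.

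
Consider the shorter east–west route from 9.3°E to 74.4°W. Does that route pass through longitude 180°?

No

Signed shortest Δλ = ((-74.4 − 9.3 + 180) mod 360) − 180 = -83.7°.
Going west by 83.7° from +9.3° reaches -74.4° without touching 180°.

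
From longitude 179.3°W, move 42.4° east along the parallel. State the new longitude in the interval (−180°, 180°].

Start at -179.3°; shift +42.4° → -136.9°.
-136.9° already lies in (−180°, 180°].

136.9°W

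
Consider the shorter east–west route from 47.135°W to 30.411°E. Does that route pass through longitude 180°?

No

Signed shortest Δλ = ((30.411 − -47.135 + 180) mod 360) − 180 = 77.546°.
Going east by 77.546° from -47.135° reaches +30.411° without touching 180°.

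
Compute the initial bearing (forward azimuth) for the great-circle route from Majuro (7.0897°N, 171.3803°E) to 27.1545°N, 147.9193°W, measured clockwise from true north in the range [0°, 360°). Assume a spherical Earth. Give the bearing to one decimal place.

57.5°

Δλ = -147.9193 − 171.3803 = -319.2996°; wrapped into (−180°, 180°]: 40.7004°.
θ = atan2( sin Δλ · cos φ₂ , cos φ₁ · sin φ₂ − sin φ₁ · cos φ₂ · cos Δλ )
  = atan2(0.58023, 0.36964) = 57.500° → normalised to [0°, 360°): 57.500°.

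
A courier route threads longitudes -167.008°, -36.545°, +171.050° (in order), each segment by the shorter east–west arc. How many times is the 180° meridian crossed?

1

Leg 1: -167.008° → -36.545°, shortest Δλ = 130.463° (east) — does not cross 180°.
Leg 2: -36.545° → +171.050°, shortest Δλ = -152.405° (west) — crosses 180°.
Total crossings: 1.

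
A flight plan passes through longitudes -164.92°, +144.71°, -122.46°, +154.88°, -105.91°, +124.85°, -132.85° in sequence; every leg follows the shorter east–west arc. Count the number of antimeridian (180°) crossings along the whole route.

Leg 1: -164.92° → +144.71°, shortest Δλ = -50.37° (west) — crosses 180°.
Leg 2: +144.71° → -122.46°, shortest Δλ = 92.83° (east) — crosses 180°.
Leg 3: -122.46° → +154.88°, shortest Δλ = -82.66° (west) — crosses 180°.
Leg 4: +154.88° → -105.91°, shortest Δλ = 99.21° (east) — crosses 180°.
Leg 5: -105.91° → +124.85°, shortest Δλ = -129.24° (west) — crosses 180°.
Leg 6: +124.85° → -132.85°, shortest Δλ = 102.3° (east) — crosses 180°.
Total crossings: 6.

6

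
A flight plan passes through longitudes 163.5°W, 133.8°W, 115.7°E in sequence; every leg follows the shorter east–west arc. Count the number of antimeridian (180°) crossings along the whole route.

Leg 1: -163.5° → -133.8°, shortest Δλ = 29.7° (east) — does not cross 180°.
Leg 2: -133.8° → +115.7°, shortest Δλ = -110.5° (west) — crosses 180°.
Total crossings: 1.

1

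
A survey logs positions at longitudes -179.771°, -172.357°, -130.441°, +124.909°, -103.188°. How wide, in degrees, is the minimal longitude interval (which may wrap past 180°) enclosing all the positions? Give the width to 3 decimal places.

131.903°

Sort the longitudes: -179.771°, -172.357°, -130.441°, -103.188°, +124.909°.
Eastward gaps between consecutive values (wrapping around): 7.414°, 41.916°, 27.253°, 228.097°, 55.320°.
Largest gap = 228.097° ⇒ minimal covering band is its complement: 360° − 228.097° = 131.903°.
Band runs from +124.909° eastward to -103.188°, crossing the antimeridian.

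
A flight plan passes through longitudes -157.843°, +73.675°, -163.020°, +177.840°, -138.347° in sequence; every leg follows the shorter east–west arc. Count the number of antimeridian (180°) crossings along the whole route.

Leg 1: -157.843° → +73.675°, shortest Δλ = -128.482° (west) — crosses 180°.
Leg 2: +73.675° → -163.020°, shortest Δλ = 123.305° (east) — crosses 180°.
Leg 3: -163.020° → +177.840°, shortest Δλ = -19.14° (west) — crosses 180°.
Leg 4: +177.840° → -138.347°, shortest Δλ = 43.813° (east) — crosses 180°.
Total crossings: 4.

4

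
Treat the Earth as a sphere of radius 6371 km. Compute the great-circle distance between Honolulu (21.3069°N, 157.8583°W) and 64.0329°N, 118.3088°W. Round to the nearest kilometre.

5573 km

Δλ = -118.3088 − -157.8583 = 39.5495°.
Δφ = 64.0329 − 21.3069 = 42.7260°.
a = sin²(Δφ/2) + cos φ₁ · cos φ₂ · sin²(Δλ/2) = 0.179389.
c = 2·atan2(√a, √(1−a)) = 0.87471 rad → d = 6371·c ≈ 5572.76 km.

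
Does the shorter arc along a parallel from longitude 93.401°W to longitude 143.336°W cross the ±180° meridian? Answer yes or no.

Signed shortest Δλ = ((-143.336 − -93.401 + 180) mod 360) − 180 = -49.935°.
Going west by 49.935° from -93.401° reaches -143.336° without touching 180°.

No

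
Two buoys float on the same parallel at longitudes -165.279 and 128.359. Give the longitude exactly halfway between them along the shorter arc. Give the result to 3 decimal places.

Signed shortest Δλ from -165.279° to +128.359° is -66.362°.
Midpoint longitude = -165.279° + (-66.362°)/2 = -165.279° − 33.181° = -198.460°.
Normalise into (−180°, 180°]: +161.540°.
(The naïve average (-165.279 + +128.359)/2 = -18.46° is on the wrong side of the globe.)

+161.540°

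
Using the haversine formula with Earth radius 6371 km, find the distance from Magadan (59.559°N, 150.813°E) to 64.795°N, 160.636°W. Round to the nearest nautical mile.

Δλ = -160.636 − 150.813 = -311.449°; wrapped into (−180°, 180°]: 48.551°.
Δφ = 64.795 − 59.559 = 5.236°.
a = sin²(Δφ/2) + cos φ₁ · cos φ₂ · sin²(Δλ/2) = 0.038555.
c = 2·atan2(√a, √(1−a)) = 0.39528 rad → d = 6371·c ≈ 2518.31 km ≈ 1359.78 nmi.

1360 nmi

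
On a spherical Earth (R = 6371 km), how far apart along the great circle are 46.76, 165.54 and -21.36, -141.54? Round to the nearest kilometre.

Δλ = -141.54 − 165.54 = -307.08°; wrapped into (−180°, 180°]: 52.92°.
Δφ = -21.36 − 46.76 = -68.12°.
a = sin²(Δφ/2) + cos φ₁ · cos φ₂ · sin²(Δλ/2) = 0.440333.
c = 2·atan2(√a, √(1−a)) = 1.45118 rad → d = 6371·c ≈ 9245.46 km.

9245 km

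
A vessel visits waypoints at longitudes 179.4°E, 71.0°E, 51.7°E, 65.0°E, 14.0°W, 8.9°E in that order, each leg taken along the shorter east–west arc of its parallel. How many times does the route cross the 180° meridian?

Leg 1: +179.4° → +71.0°, shortest Δλ = -108.4° (west) — does not cross 180°.
Leg 2: +71.0° → +51.7°, shortest Δλ = -19.3° (west) — does not cross 180°.
Leg 3: +51.7° → +65.0°, shortest Δλ = 13.3° (east) — does not cross 180°.
Leg 4: +65.0° → -14.0°, shortest Δλ = -79.0° (west) — does not cross 180°.
Leg 5: -14.0° → +8.9°, shortest Δλ = 22.9° (east) — does not cross 180°.
Total crossings: 0.

0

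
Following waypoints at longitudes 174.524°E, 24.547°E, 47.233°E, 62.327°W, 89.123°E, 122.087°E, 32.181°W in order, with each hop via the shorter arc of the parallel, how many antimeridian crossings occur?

Leg 1: +174.524° → +24.547°, shortest Δλ = -149.977° (west) — does not cross 180°.
Leg 2: +24.547° → +47.233°, shortest Δλ = 22.686° (east) — does not cross 180°.
Leg 3: +47.233° → -62.327°, shortest Δλ = -109.56° (west) — does not cross 180°.
Leg 4: -62.327° → +89.123°, shortest Δλ = 151.45° (east) — does not cross 180°.
Leg 5: +89.123° → +122.087°, shortest Δλ = 32.964° (east) — does not cross 180°.
Leg 6: +122.087° → -32.181°, shortest Δλ = -154.268° (west) — does not cross 180°.
Total crossings: 0.

0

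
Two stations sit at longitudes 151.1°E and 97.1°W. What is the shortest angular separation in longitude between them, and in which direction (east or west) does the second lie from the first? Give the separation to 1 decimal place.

Raw difference: -97.1 − 151.1 = -248.2°.
Normalise into (−180°, 180°]: -248.2° + 360° = 111.8°.
Positive ⇒ the second point lies to the east; separation 111.8°.

111.8° east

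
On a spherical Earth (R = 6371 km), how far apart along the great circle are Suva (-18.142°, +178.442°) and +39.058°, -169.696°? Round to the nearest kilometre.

Δλ = -169.696 − 178.442 = -348.138°; wrapped into (−180°, 180°]: 11.862°.
Δφ = 39.058 − -18.142 = 57.200°.
a = sin²(Δφ/2) + cos φ₁ · cos φ₂ · sin²(Δλ/2) = 0.237025.
c = 2·atan2(√a, √(1−a)) = 1.01696 rad → d = 6371·c ≈ 6479.08 km.

6479 km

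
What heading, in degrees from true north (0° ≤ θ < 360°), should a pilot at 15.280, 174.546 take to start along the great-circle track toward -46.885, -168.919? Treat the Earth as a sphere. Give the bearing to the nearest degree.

167°

Δλ = -168.919 − 174.546 = -343.465°; wrapped into (−180°, 180°]: 16.535°.
θ = atan2( sin Δλ · cos φ₂ , cos φ₁ · sin φ₂ − sin φ₁ · cos φ₂ · cos Δλ )
  = atan2(0.19451, -0.87685) = 167.492° → normalised to [0°, 360°): 167.492°.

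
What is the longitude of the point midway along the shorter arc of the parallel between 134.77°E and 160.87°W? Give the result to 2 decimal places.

166.95°E

Signed shortest Δλ from +134.77° to -160.87° is +64.36°.
Midpoint longitude = +134.77° + (+64.36°)/2 = +134.77° + 32.18° = +166.95°.
(The naïve average (+134.77 + -160.87)/2 = -13.05° is on the wrong side of the globe.)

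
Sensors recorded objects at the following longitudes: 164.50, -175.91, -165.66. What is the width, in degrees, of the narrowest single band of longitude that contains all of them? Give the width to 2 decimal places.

29.84°

Sort the longitudes: -175.91°, -165.66°, +164.50°.
Eastward gaps between consecutive values (wrapping around): 10.25°, 330.16°, 19.59°.
Largest gap = 330.16° ⇒ minimal covering band is its complement: 360° − 330.16° = 29.84°.
Band runs from +164.50° eastward to -165.66°, crossing the antimeridian.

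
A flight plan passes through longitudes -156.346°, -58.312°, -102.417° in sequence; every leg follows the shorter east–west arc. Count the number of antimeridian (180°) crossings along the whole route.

0

Leg 1: -156.346° → -58.312°, shortest Δλ = 98.034° (east) — does not cross 180°.
Leg 2: -58.312° → -102.417°, shortest Δλ = -44.105° (west) — does not cross 180°.
Total crossings: 0.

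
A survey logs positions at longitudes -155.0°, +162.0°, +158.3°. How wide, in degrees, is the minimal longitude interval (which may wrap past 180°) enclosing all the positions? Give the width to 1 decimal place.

Sort the longitudes: -155.0°, +158.3°, +162.0°.
Eastward gaps between consecutive values (wrapping around): 313.3°, 3.7°, 43.0°.
Largest gap = 313.3° ⇒ minimal covering band is its complement: 360° − 313.3° = 46.7°.
Band runs from +158.3° eastward to -155.0°, crossing the antimeridian.

46.7°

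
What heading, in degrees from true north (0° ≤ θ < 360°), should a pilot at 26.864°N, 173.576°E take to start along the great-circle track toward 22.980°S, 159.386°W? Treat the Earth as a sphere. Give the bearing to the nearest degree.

Δλ = -159.386 − 173.576 = -332.962°; wrapped into (−180°, 180°]: 27.038°.
θ = atan2( sin Δλ · cos φ₂ , cos φ₁ · sin φ₂ − sin φ₁ · cos φ₂ · cos Δλ )
  = atan2(0.41851, -0.71882) = 149.792° → normalised to [0°, 360°): 149.792°.

150°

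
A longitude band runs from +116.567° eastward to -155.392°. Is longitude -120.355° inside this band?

Band width going east from +116.567° to -155.392°: ((-155.392 − 116.567) mod 360) = 88.041°.
Offset of -120.355° east of the west edge: ((-120.355 − 116.567) mod 360) = 123.078°.
123.078° > 88.041° ⇒ outside.

No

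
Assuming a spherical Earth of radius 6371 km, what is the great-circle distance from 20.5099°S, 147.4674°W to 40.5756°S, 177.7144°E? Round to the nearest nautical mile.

2144 nmi

Δλ = 177.7144 − -147.4674 = 325.1818°; wrapped into (−180°, 180°]: -34.8182°.
Δφ = -40.5756 − -20.5099 = -20.0657°.
a = sin²(Δφ/2) + cos φ₁ · cos φ₂ · sin²(Δλ/2) = 0.094032.
c = 2·atan2(√a, √(1−a)) = 0.62334 rad → d = 6371·c ≈ 3971.27 km ≈ 2144.31 nmi.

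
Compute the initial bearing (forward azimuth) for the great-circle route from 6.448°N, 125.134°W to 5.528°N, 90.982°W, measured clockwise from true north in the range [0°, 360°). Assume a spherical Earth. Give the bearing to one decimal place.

89.7°

Δλ = -90.982 − -125.134 = 34.152°.
θ = atan2( sin Δλ · cos φ₂ , cos φ₁ · sin φ₂ − sin φ₁ · cos φ₂ · cos Δλ )
  = atan2(0.55878, 0.00322) = 89.670° → normalised to [0°, 360°): 89.670°.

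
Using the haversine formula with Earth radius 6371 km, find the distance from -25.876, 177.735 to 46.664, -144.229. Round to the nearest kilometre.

Δλ = -144.229 − 177.735 = -321.964°; wrapped into (−180°, 180°]: 38.036°.
Δφ = 46.664 − -25.876 = 72.540°.
a = sin²(Δφ/2) + cos φ₁ · cos φ₂ · sin²(Δλ/2) = 0.415548.
c = 2·atan2(√a, √(1−a)) = 1.40108 rad → d = 6371·c ≈ 8926.27 km.

8926 km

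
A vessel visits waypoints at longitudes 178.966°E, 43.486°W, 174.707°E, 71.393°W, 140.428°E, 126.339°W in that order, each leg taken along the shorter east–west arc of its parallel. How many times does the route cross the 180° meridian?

Leg 1: +178.966° → -43.486°, shortest Δλ = 137.548° (east) — crosses 180°.
Leg 2: -43.486° → +174.707°, shortest Δλ = -141.807° (west) — crosses 180°.
Leg 3: +174.707° → -71.393°, shortest Δλ = 113.9° (east) — crosses 180°.
Leg 4: -71.393° → +140.428°, shortest Δλ = -148.179° (west) — crosses 180°.
Leg 5: +140.428° → -126.339°, shortest Δλ = 93.233° (east) — crosses 180°.
Total crossings: 5.

5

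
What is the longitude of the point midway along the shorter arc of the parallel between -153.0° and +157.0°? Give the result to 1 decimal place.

Signed shortest Δλ from -153.0° to +157.0° is -50.0°.
Midpoint longitude = -153.0° + (-50.0°)/2 = -153.0° − 25.0° = -178.0°.
(The naïve average (-153.0 + +157.0)/2 = 2.0° is on the wrong side of the globe.)

-178.0°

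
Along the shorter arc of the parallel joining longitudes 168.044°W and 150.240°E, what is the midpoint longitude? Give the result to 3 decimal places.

171.098°E

Signed shortest Δλ from -168.044° to +150.240° is -41.716°.
Midpoint longitude = -168.044° + (-41.716°)/2 = -168.044° − 20.858° = -188.902°.
Normalise into (−180°, 180°]: +171.098°.
(The naïve average (-168.044 + +150.240)/2 = -8.902° is on the wrong side of the globe.)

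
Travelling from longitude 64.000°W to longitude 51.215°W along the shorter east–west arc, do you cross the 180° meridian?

No

Signed shortest Δλ = ((-51.215 − -64.000 + 180) mod 360) − 180 = 12.785°.
Going east by 12.785° from -64.000° reaches -51.215° without touching 180°.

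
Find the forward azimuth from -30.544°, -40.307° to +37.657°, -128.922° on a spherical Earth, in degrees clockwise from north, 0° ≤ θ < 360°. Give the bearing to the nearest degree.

304°

Δλ = -128.922 − -40.307 = -88.615°.
θ = atan2( sin Δλ · cos φ₂ , cos φ₁ · sin φ₂ − sin φ₁ · cos φ₂ · cos Δλ )
  = atan2(-0.79145, 0.53588) = -55.898° → normalised to [0°, 360°): 304.102°.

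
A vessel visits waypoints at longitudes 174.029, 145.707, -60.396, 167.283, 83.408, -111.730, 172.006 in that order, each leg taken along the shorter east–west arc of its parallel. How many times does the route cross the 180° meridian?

4

Leg 1: +174.029° → +145.707°, shortest Δλ = -28.322° (west) — does not cross 180°.
Leg 2: +145.707° → -60.396°, shortest Δλ = 153.897° (east) — crosses 180°.
Leg 3: -60.396° → +167.283°, shortest Δλ = -132.321° (west) — crosses 180°.
Leg 4: +167.283° → +83.408°, shortest Δλ = -83.875° (west) — does not cross 180°.
Leg 5: +83.408° → -111.730°, shortest Δλ = 164.862° (east) — crosses 180°.
Leg 6: -111.730° → +172.006°, shortest Δλ = -76.264° (west) — crosses 180°.
Total crossings: 4.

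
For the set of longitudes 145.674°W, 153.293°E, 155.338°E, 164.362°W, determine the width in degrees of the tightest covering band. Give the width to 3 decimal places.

61.033°

Sort the longitudes: -164.362°, -145.674°, +153.293°, +155.338°.
Eastward gaps between consecutive values (wrapping around): 18.688°, 298.967°, 2.045°, 40.300°.
Largest gap = 298.967° ⇒ minimal covering band is its complement: 360° − 298.967° = 61.033°.
Band runs from +153.293° eastward to -145.674°, crossing the antimeridian.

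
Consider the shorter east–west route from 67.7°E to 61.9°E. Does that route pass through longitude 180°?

Signed shortest Δλ = ((61.9 − 67.7 + 180) mod 360) − 180 = -5.8°.
Going west by 5.8° from +67.7° reaches +61.9° without touching 180°.

No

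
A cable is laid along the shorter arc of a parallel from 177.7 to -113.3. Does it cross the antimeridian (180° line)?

Yes

Naïve |-113.3 − 177.7| = 291.0° > 180°, so the shorter arc goes the other way round — across 180°.
Signed shortest Δλ = ((-113.3 − 177.7 + 180) mod 360) − 180 = 69.0°.
Going east by 69.0° from +177.7° passes through 180° before reaching -113.3°.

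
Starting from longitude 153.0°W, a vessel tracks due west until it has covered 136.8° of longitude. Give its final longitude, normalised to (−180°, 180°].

70.2°E

Start at -153.0°; shift −136.8° → -289.8°.
-289.8° lies outside (−180°, 180°]; add 360° → +70.2°.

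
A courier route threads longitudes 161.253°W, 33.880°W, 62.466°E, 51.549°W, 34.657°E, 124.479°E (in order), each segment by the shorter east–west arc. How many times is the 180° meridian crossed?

Leg 1: -161.253° → -33.880°, shortest Δλ = 127.373° (east) — does not cross 180°.
Leg 2: -33.880° → +62.466°, shortest Δλ = 96.346° (east) — does not cross 180°.
Leg 3: +62.466° → -51.549°, shortest Δλ = -114.015° (west) — does not cross 180°.
Leg 4: -51.549° → +34.657°, shortest Δλ = 86.206° (east) — does not cross 180°.
Leg 5: +34.657° → +124.479°, shortest Δλ = 89.822° (east) — does not cross 180°.
Total crossings: 0.

0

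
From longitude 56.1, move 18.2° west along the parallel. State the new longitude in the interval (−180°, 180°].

Start at +56.1°; shift −18.2° → +37.9°.
+37.9° already lies in (−180°, 180°].

+37.9°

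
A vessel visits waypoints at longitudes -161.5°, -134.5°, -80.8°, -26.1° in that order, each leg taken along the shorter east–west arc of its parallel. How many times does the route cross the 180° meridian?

0

Leg 1: -161.5° → -134.5°, shortest Δλ = 27.0° (east) — does not cross 180°.
Leg 2: -134.5° → -80.8°, shortest Δλ = 53.7° (east) — does not cross 180°.
Leg 3: -80.8° → -26.1°, shortest Δλ = 54.7° (east) — does not cross 180°.
Total crossings: 0.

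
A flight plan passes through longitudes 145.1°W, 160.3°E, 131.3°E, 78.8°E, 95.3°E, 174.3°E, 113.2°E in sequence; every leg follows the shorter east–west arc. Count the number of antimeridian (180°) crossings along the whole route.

Leg 1: -145.1° → +160.3°, shortest Δλ = -54.6° (west) — crosses 180°.
Leg 2: +160.3° → +131.3°, shortest Δλ = -29.0° (west) — does not cross 180°.
Leg 3: +131.3° → +78.8°, shortest Δλ = -52.5° (west) — does not cross 180°.
Leg 4: +78.8° → +95.3°, shortest Δλ = 16.5° (east) — does not cross 180°.
Leg 5: +95.3° → +174.3°, shortest Δλ = 79.0° (east) — does not cross 180°.
Leg 6: +174.3° → +113.2°, shortest Δλ = -61.1° (west) — does not cross 180°.
Total crossings: 1.

1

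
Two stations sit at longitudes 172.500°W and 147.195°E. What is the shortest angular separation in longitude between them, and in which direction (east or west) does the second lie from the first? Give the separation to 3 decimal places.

40.305° west

Raw difference: 147.195 − -172.500 = 319.695°.
Normalise into (−180°, 180°]: 319.695° − 360° = -40.305°.
Negative ⇒ the second point lies to the west; separation 40.305°.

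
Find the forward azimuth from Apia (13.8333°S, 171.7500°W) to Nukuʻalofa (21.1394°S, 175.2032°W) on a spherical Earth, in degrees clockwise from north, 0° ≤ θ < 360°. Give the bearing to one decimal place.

Δλ = -175.2032 − -171.7500 = -3.4532°.
θ = atan2( sin Δλ · cos φ₂ , cos φ₁ · sin φ₂ − sin φ₁ · cos φ₂ · cos Δλ )
  = atan2(-0.05618, -0.12758) = -156.233° → normalised to [0°, 360°): 203.767°.

203.8°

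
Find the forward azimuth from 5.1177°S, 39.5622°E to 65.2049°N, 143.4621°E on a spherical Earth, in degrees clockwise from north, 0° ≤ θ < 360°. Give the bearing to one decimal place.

Δλ = 143.4621 − 39.5622 = 103.8999°.
θ = atan2( sin Δλ · cos φ₂ , cos φ₁ · sin φ₂ − sin φ₁ · cos φ₂ · cos Δλ )
  = atan2(0.40709, 0.89521) = 24.454° → normalised to [0°, 360°): 24.454°.

24.5°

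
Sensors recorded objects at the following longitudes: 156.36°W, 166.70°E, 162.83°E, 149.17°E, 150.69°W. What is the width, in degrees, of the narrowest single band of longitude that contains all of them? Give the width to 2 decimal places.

Sort the longitudes: -156.36°, -150.69°, +149.17°, +162.83°, +166.70°.
Eastward gaps between consecutive values (wrapping around): 5.67°, 299.86°, 13.66°, 3.87°, 36.94°.
Largest gap = 299.86° ⇒ minimal covering band is its complement: 360° − 299.86° = 60.14°.
Band runs from +149.17° eastward to -150.69°, crossing the antimeridian.

60.14°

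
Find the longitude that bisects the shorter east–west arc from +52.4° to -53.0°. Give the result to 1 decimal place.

Signed shortest Δλ from +52.4° to -53.0° is -105.4°.
Midpoint longitude = +52.4° + (-105.4°)/2 = +52.4° − 52.7° = -0.3°.

-0.3°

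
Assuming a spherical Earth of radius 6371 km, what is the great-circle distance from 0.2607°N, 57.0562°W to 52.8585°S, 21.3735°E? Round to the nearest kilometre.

9257 km

Δλ = 21.3735 − -57.0562 = 78.4297°.
Δφ = -52.8585 − 0.2607 = -53.1192°.
a = sin²(Δφ/2) + cos φ₁ · cos φ₂ · sin²(Δλ/2) = 0.441263.
c = 2·atan2(√a, √(1−a)) = 1.45305 rad → d = 6371·c ≈ 9257.39 km.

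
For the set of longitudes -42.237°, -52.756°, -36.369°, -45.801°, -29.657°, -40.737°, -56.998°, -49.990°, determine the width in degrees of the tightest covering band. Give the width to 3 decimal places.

Sort the longitudes: -56.998°, -52.756°, -49.990°, -45.801°, -42.237°, -40.737°, -36.369°, -29.657°.
Eastward gaps between consecutive values (wrapping around): 4.242°, 2.766°, 4.189°, 3.564°, 1.500°, 4.368°, 6.712°, 332.659°.
Largest gap = 332.659° ⇒ minimal covering band is its complement: 360° − 332.659° = 27.341°.
Band runs from -56.998° eastward to -29.657°.

27.341°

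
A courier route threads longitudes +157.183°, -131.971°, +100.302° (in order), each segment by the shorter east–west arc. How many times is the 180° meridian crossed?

2

Leg 1: +157.183° → -131.971°, shortest Δλ = 70.846° (east) — crosses 180°.
Leg 2: -131.971° → +100.302°, shortest Δλ = -127.727° (west) — crosses 180°.
Total crossings: 2.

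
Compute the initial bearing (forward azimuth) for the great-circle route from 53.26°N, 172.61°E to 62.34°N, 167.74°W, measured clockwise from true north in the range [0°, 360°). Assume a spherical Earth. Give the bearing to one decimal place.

Δλ = -167.74 − 172.61 = -340.35°; wrapped into (−180°, 180°]: 19.65°.
θ = atan2( sin Δλ · cos φ₂ , cos φ₁ · sin φ₂ − sin φ₁ · cos φ₂ · cos Δλ )
  = atan2(0.15611, 0.17948) = 41.016° → normalised to [0°, 360°): 41.016°.

41.0°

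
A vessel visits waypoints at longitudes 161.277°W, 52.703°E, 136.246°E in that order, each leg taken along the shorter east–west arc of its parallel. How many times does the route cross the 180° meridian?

Leg 1: -161.277° → +52.703°, shortest Δλ = -146.02° (west) — crosses 180°.
Leg 2: +52.703° → +136.246°, shortest Δλ = 83.543° (east) — does not cross 180°.
Total crossings: 1.

1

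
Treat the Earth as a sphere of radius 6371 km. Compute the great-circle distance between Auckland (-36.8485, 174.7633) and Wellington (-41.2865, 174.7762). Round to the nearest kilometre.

Δλ = 174.7762 − 174.7633 = 0.0129°.
Δφ = -41.2865 − -36.8485 = -4.4380°.
a = sin²(Δφ/2) + cos φ₁ · cos φ₂ · sin²(Δλ/2) = 0.001499.
c = 2·atan2(√a, √(1−a)) = 0.07746 rad → d = 6371·c ≈ 493.48 km.

493 km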